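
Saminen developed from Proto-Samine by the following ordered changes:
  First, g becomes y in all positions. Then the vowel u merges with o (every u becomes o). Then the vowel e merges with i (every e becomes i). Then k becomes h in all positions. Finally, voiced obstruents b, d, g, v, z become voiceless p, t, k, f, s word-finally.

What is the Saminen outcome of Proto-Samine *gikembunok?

yihimbonoh

Saminen: start from *gikembunok.
  rule 1 (unconditioned shift): gikembunok → yikembunok
  rule 2 (vowel merger): yikembunok → yikembonok
  rule 3 (vowel merger): yikembonok → yikimbonok
  rule 4 (unconditioned shift): yikimbonok → yihimbonoh
  rule 5: no change — yihimbonoh
  ⇒ Saminen yihimbonoh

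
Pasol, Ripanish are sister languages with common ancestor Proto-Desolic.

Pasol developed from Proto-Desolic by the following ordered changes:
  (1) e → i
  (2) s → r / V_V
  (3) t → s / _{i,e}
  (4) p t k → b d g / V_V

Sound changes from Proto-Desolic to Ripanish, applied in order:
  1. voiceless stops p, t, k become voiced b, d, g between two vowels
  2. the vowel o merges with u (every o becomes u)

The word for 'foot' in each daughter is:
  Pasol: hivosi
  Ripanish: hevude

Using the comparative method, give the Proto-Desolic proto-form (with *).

Position 6: Pasol has i, Ripanish has e. Ripanish preserves e here (none of its changes turn any other segment into e), so the proto-segment is *e.
Position 2: Pasol has i, Ripanish has e. Ripanish preserves e here (none of its changes turn any other segment into e), so the proto-segment is *e.
Position 4: Pasol has o, Ripanish has u. Pasol preserves o here (none of its changes turn any other segment into o), so the proto-segment is *o.
This points to *hevote. Verify forward in each daughter:
Pasol: start from *hevote.
  rule 1 (vowel merger): hevote → hivoti
  rule 2: no change — hivoti
  rule 3 (palatalisation): hivoti → hivosi
  rule 4: no change — hivosi
  ⇒ Pasol hivosi
Ripanish: *hevote
  hevote → hevode   [intervocalic voicing]
  hevode → hevude   [vowel merger]
  giving Ripanish hevude.
Only *hevote yields all of Pasol hivosi, Ripanish hevude.

*hevote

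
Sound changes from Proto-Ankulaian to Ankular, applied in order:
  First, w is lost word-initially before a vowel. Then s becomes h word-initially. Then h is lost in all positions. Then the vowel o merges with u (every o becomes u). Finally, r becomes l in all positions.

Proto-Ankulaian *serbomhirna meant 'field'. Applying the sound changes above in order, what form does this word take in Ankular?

Ankular: *serbomhirna
  serbomhirna (rule 1 does not apply)
  serbomhirna → herbomhirna   [debuccalisation]
  herbomhirna → erbomirna   [h-loss]
  erbomirna → erbumirna   [vowel merger]
  erbumirna → elbumilna   [unconditioned shift]
  giving Ankular elbumilna.

elbumilna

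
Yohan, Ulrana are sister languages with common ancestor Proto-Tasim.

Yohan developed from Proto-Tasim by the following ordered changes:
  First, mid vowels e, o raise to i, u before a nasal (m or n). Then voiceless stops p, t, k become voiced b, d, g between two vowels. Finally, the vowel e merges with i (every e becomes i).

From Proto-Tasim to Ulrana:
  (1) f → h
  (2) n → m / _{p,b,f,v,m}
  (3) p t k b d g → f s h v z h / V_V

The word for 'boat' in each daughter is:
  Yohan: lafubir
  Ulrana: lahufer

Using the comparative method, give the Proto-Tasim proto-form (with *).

*lafuper

Position 3: Yohan has f, Ulrana has h. Yohan preserves f here (none of its changes turn any other segment into f), so the proto-segment is *f.
Position 5: Yohan has b, Ulrana has f. In Ulrana, f can only continue *p, so the proto-segment is *p.
This points to *lafuper. Verify forward in each daughter:
Yohan: *lafuper > lafuber > lafubir  (by intervocalic voicing, vowel merger)
Ulrana: *lafuper > lahuper > lahufer  (by unconditioned shift, intervocalic lenition)
*lafuper is the unique common source.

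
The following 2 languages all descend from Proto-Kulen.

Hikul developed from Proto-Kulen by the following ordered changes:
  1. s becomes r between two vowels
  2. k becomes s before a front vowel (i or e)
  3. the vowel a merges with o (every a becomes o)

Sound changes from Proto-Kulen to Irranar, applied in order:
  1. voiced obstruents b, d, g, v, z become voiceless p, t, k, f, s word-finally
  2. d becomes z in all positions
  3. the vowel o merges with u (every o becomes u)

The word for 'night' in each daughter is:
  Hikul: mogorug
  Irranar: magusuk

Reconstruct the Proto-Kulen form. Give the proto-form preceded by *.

*magosug

Position 2: Hikul has o, Irranar has a. Irranar preserves a here (none of its changes turn any other segment into a), so the proto-segment is *a.
Position 4: Hikul has o, Irranar has u. Taking the neighbouring segments as reconstructed: Hikul o could go back to *a or *o; Irranar u could go back to *o or *u — the one source consistent with every daughter is *o.
This points to *magosug. Verify forward in each daughter:
Hikul: *magosug
  magosug → magorug   [rhotacism]
  magorug (rule 2 does not apply)
  magorug → mogorug   [vowel merger]
  giving Hikul mogorug.
Irranar: *magosug > magosuk > magusuk  (by final devoicing, vowel merger)
Only *magosug yields all of Hikul mogorug, Irranar magusuk.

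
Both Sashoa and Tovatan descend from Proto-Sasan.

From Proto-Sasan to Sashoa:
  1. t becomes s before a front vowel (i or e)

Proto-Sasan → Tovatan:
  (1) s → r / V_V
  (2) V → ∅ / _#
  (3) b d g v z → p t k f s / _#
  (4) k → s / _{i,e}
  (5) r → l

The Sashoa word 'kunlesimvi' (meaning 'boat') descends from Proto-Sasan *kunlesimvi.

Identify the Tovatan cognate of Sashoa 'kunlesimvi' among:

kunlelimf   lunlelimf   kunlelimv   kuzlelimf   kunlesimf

kunlelimf

Tovatan: start from *kunlesimvi.
  rule 1 (rhotacism): kunlesimvi → kunlerimvi
  rule 2 (apocope): kunlerimvi → kunlerimv
  rule 3 (final devoicing): kunlerimv → kunlerimf
  rule 4: no change — kunlerimf
  rule 5 (unconditioned shift): kunlerimf → kunlelimf
  ⇒ Tovatan kunlelimf
The other candidates each miss or misapply at least one Tovatan change.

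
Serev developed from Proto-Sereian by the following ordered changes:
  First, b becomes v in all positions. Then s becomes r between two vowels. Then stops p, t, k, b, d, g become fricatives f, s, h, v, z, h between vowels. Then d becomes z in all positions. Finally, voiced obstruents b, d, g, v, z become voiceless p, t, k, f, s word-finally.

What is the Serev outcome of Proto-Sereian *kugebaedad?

Serev: start from *kugebaedad.
  rule 1 (unconditioned shift): kugebaedad → kugevaedad
  rule 2: no change — kugevaedad
  rule 3 (intervocalic lenition): kugevaedad → kuhevaezad
  rule 4 (unconditioned shift): kuhevaezad → kuhevaezaz
  rule 5 (final devoicing): kuhevaezaz → kuhevaezas
  ⇒ Serev kuhevaezas

kuhevaezas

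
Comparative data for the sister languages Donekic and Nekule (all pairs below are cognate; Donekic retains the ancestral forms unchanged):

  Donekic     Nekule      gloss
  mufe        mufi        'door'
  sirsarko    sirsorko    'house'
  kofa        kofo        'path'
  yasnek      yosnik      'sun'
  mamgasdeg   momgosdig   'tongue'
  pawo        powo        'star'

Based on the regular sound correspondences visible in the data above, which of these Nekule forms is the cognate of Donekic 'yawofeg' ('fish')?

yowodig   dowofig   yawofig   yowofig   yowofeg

yowofig

yasnek ~ yosnik, mamgasdeg ~ momgosdig — Donekic a corresponds to Nekule o after a consonant, before a consonant other than r, m, n, p, b, f, v.
yasnek ~ yosnik, mamgasdeg ~ momgosdig — Donekic e corresponds to Nekule i after a consonant, before a consonant other than r, m, n, p, b, f, v.
Applying these to Donekic 'yawofeg':
  yawofeg → yowofeg   (a→o after a consonant, before a consonant other than r, m, n, p, b, f, v)
  yowofeg → yowofig   (e→i after a consonant, before a consonant other than r, m, n, p, b, f, v)
So the Nekule cognate is 'yowofig'.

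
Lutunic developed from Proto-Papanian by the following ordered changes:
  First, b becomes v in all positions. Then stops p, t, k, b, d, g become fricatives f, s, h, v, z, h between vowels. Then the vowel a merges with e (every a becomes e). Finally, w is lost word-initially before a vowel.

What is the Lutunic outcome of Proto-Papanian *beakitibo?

Lutunic: *beakitibo > veakitivo > veahisivo > veehisivo  (by unconditioned shift, intervocalic lenition, vowel merger)

veehisivo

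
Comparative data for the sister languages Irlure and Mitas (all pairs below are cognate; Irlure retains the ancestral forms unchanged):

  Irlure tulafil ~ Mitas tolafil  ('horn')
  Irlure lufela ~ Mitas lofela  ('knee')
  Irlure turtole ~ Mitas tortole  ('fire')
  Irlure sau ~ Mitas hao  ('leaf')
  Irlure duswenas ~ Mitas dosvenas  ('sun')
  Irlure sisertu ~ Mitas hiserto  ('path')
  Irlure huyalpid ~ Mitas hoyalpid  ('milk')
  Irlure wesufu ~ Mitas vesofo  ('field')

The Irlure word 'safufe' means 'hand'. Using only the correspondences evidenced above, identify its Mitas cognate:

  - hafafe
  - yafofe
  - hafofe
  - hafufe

sau ~ hao — Irlure s corresponds to Mitas h word-initially before a back vowel.
lufela ~ lofela, wesufu ~ vesofo — Irlure u corresponds to Mitas o after a consonant, before a labial obstruent.
Applying these to Irlure 'safufe':
  safufe → hafufe   (s→h word-initially before a back vowel)
  hafufe → hafofe   (u→o after a consonant, before a labial obstruent)
So the Mitas cognate is 'hafofe'.

hafofe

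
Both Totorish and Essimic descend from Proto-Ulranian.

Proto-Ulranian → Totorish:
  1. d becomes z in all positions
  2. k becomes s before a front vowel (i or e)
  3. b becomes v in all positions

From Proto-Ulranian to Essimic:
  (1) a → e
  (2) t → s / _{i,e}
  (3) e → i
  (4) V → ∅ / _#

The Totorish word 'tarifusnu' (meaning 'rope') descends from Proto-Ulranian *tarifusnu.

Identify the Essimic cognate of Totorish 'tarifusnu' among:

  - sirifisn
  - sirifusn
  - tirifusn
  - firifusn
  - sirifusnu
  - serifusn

sirifusn

Essimic: start from *tarifusnu.
  rule 1 (vowel merger): tarifusnu → terifusnu
  rule 2 (palatalisation): terifusnu → serifusnu
  rule 3 (vowel merger): serifusnu → sirifusnu
  rule 4 (apocope): sirifusnu → sirifusn
  ⇒ Essimic sirifusn
Among the options, 'sirifusn' alone shows every Essimic change applied in order.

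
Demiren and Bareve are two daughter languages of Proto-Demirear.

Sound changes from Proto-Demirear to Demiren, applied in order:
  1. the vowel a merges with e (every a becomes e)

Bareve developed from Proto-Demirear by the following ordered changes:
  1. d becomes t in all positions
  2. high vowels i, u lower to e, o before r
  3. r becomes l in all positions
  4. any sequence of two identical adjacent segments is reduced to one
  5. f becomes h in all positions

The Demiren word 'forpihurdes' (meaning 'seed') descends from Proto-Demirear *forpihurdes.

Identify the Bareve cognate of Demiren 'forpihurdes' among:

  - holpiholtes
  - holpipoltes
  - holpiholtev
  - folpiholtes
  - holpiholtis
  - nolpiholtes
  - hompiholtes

Bareve: start from *forpihurdes.
  rule 1 (unconditioned shift): forpihurdes → forpihurtes
  rule 2 (pre-rhotic lowering): forpihurtes → forpihortes
  rule 3 (unconditioned shift): forpihortes → folpiholtes
  rule 4: no change — folpiholtes
  rule 5 (unconditioned shift): folpiholtes → holpiholtes
  ⇒ Bareve holpiholtes
The other candidates each miss or misapply at least one Bareve change.

holpiholtes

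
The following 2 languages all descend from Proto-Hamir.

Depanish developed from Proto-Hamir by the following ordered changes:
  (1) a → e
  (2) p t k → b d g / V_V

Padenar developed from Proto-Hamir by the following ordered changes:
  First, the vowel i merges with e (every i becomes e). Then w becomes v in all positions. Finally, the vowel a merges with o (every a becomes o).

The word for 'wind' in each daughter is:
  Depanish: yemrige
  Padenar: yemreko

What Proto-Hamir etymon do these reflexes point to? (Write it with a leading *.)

Position 5: Depanish has i, Padenar has e. Depanish preserves i here (none of its changes turn any other segment into i), so the proto-segment is *i.
Position 7: Depanish has e, Padenar has o. Taking the neighbouring segments as reconstructed: Depanish e could go back to *a or *e; Padenar o could go back to *a or *o — the one source consistent with every daughter is *a.
Position 6: Depanish has g, Padenar has k. Padenar preserves k here (none of its changes turn any other segment into k), so the proto-segment is *k.
Verify the candidate proto-form against each daughter:
Depanish: *yemrika > yemrike > yemrige  (by vowel merger, intervocalic voicing)
Padenar: *yemrika > yemreka > yemreko  (by vowel merger, vowel merger)
*yemrika is the unique common source.

*yemrika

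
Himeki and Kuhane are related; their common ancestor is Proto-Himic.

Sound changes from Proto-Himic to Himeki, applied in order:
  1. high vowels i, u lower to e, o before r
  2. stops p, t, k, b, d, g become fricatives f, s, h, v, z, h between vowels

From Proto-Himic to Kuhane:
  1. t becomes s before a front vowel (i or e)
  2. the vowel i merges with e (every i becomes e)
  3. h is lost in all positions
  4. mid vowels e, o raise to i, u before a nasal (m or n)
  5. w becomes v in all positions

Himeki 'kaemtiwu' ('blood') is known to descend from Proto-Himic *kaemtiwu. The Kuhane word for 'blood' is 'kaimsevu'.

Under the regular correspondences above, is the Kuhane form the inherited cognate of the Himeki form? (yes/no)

yes

Derive the expected Kuhane reflex of *kaemtiwu:
Kuhane: start from *kaemtiwu.
  rule 1 (palatalisation): kaemtiwu → kaemsiwu
  rule 2 (vowel merger): kaemsiwu → kaemsewu
  rule 3: no change — kaemsewu
  rule 4 (pre-nasal raising): kaemsewu → kaimsewu
  rule 5 (unconditioned shift): kaimsewu → kaimsevu
  ⇒ Kuhane kaimsevu
Kuhane 'kaimsevu' matches the regular reflex exactly, so the pair is cognate.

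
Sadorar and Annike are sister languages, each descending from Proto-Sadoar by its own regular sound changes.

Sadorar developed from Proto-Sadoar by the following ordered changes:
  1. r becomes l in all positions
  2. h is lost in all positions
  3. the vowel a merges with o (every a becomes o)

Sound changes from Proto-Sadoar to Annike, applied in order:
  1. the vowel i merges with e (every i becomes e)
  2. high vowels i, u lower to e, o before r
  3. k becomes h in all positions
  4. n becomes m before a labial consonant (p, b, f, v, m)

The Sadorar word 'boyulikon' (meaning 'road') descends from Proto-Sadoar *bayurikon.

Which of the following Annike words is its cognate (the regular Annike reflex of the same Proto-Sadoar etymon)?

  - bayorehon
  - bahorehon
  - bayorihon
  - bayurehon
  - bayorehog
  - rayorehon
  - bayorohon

bayorehon

Annike: *bayurikon > bayurekon > bayorekon > bayorehon  (by vowel merger, pre-rhotic lowering, unconditioned shift)
The other candidates each miss or misapply at least one Annike change.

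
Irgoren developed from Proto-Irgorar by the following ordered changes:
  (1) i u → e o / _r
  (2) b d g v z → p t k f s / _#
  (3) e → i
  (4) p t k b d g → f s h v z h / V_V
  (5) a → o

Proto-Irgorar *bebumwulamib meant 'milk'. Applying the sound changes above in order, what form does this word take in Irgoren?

bivumwulomip

Irgoren: *bebumwulamib > bebumwulamip > bibumwulamip > bivumwulamip > bivumwulomip  (by final devoicing, vowel merger, intervocalic lenition, vowel merger)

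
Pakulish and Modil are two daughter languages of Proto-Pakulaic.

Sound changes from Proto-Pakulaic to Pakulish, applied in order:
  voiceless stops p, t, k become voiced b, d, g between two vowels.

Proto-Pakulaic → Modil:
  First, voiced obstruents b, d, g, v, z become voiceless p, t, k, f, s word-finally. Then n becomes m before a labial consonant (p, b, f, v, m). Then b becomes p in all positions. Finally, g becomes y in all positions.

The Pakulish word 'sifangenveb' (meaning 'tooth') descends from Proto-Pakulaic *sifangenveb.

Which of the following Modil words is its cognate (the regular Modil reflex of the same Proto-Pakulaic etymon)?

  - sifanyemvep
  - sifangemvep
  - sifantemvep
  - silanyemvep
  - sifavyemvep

sifanyemvep

Modil: *sifangenveb
  sifangenveb → sifangenvep   [final devoicing]
  sifangenvep → sifangemvep   [nasal place assimilation]
  sifangemvep (rule 3 does not apply)
  sifangemvep → sifanyemvep   [unconditioned shift]
  giving Modil sifanyemvep.
The other candidates each miss or misapply at least one Modil change.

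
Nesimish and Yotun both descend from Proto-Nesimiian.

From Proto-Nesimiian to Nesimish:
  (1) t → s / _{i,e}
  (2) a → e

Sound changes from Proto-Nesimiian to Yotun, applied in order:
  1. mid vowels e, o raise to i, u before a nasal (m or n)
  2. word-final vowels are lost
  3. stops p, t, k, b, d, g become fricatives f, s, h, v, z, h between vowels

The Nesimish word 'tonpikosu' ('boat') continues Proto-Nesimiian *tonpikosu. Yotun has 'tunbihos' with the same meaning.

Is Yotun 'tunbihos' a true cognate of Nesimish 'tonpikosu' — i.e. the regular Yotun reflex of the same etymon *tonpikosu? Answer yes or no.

Derive the expected Yotun reflex of *tonpikosu:
Yotun: start from *tonpikosu.
  rule 1 (pre-nasal raising): tonpikosu → tunpikosu
  rule 2 (apocope): tunpikosu → tunpikos
  rule 3 (intervocalic lenition): tunpikos → tunpihos
  ⇒ Yotun tunpihos
The regular Yotun reflex would be 'tunpihos', but the attested form is 'tunbihos'. The correspondence is irregular, so they are not cognates (the Yotun form has a different source).

no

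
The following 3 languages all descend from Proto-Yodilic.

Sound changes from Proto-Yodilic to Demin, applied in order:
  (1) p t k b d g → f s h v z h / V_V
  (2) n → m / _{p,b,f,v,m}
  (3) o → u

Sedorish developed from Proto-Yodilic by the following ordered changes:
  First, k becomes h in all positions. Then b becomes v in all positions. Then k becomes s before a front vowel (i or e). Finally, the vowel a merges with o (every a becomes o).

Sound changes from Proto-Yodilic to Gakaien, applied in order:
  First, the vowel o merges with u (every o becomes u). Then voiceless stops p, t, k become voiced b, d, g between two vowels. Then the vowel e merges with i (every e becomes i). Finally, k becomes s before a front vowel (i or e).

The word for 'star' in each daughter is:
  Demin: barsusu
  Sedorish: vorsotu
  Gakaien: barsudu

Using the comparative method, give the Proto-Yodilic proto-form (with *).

Position 1: Demin has b, Sedorish has v, Gakaien has b. Demin preserves b here (none of its changes turn any other segment into b), so the proto-segment is *b.
Position 6: Demin has s, Sedorish has t, Gakaien has d. Sedorish preserves t here (none of its changes turn any other segment into t), so the proto-segment is *t.
Position 5: Demin has u, Sedorish has o, Gakaien has u. Taking the neighbouring segments as reconstructed: Demin u could go back to *o or *u; Sedorish o could go back to *a or *o; Gakaien u could go back to *o or *u — the one source consistent with every daughter is *o.
This points to *barsotu. Verify forward in each daughter:
Demin: start from *barsotu.
  rule 1 (intervocalic lenition): barsotu → barsosu
  rule 2: no change — barsosu
  rule 3 (vowel merger): barsosu → barsusu
  ⇒ Demin barsusu
Sedorish: start from *barsotu.
  rule 1: no change — barsotu
  rule 2 (unconditioned shift): barsotu → varsotu
  rule 3: no change — varsotu
  rule 4 (vowel merger): varsotu → vorsotu
  ⇒ Sedorish vorsotu
Gakaien: start from *barsotu.
  rule 1 (vowel merger): barsotu → barsutu
  rule 2 (intervocalic voicing): barsutu → barsudu
  rule 3: no change — barsudu
  rule 4: no change — barsudu
  ⇒ Gakaien barsudu
*barsotu is the unique common source.

*barsotu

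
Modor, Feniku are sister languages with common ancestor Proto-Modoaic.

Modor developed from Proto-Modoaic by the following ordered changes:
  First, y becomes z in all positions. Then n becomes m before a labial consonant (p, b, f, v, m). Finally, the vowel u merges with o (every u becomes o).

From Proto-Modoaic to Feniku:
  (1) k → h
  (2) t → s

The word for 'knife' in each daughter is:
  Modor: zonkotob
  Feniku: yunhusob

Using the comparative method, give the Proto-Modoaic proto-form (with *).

Position 2: Modor has o, Feniku has u. Feniku preserves u here (none of its changes turn any other segment into u), so the proto-segment is *u.
Position 4: Modor has k, Feniku has h. Modor preserves k here (none of its changes turn any other segment into k), so the proto-segment is *k.
Continuing position by position gives *yunkutob; check it forward:
Modor: *yunkutob > zunkutob > zonkotob  (by unconditioned shift, vowel merger)
Feniku: *yunkutob > yunhutob > yunhusob  (by unconditioned shift, unconditioned shift)
No other proto-form is consistent with every reflex, so the reconstruction is *yunkutob.

*yunkutob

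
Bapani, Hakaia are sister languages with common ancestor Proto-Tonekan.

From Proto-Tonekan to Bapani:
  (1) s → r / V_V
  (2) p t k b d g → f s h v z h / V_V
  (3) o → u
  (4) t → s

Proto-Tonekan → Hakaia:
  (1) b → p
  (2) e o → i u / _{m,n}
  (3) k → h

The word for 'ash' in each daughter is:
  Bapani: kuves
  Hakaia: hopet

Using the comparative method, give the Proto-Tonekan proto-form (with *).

*kobet

Position 2: Bapani has u, Hakaia has o. Hakaia preserves o here (none of its changes turn any other segment into o), so the proto-segment is *o.
Position 5: Bapani has s, Hakaia has t. Hakaia preserves t here (none of its changes turn any other segment into t), so the proto-segment is *t.
This points to *kobet. Verify forward in each daughter:
Bapani: start from *kobet.
  rule 1: no change — kobet
  rule 2 (intervocalic lenition): kobet → kovet
  rule 3 (vowel merger): kovet → kuvet
  rule 4 (unconditioned shift): kuvet → kuves
  ⇒ Bapani kuves
Hakaia: *kobet
  kobet → kopet   [unconditioned shift]
  kopet (rule 2 does not apply)
  kopet → hopet   [unconditioned shift]
  giving Hakaia hopet.
No other proto-form is consistent with every reflex, so the reconstruction is *kobet.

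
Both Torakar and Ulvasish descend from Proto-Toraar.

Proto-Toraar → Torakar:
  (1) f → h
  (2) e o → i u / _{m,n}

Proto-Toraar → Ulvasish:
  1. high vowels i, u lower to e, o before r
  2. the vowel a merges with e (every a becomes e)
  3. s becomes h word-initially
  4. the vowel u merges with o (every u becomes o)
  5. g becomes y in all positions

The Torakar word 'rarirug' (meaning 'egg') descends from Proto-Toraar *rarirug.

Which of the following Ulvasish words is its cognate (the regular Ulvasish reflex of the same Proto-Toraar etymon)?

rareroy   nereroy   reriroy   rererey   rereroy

Ulvasish: *rarirug
  rarirug → rarerug   [pre-rhotic lowering]
  rarerug → rererug   [vowel merger]
  rererug (rule 3 does not apply)
  rererug → rererog   [vowel merger]
  rererog → rereroy   [unconditioned shift]
  giving Ulvasish rereroy.
Only 'rereroy' matches the regular Ulvasish development of *rarirug.

rereroy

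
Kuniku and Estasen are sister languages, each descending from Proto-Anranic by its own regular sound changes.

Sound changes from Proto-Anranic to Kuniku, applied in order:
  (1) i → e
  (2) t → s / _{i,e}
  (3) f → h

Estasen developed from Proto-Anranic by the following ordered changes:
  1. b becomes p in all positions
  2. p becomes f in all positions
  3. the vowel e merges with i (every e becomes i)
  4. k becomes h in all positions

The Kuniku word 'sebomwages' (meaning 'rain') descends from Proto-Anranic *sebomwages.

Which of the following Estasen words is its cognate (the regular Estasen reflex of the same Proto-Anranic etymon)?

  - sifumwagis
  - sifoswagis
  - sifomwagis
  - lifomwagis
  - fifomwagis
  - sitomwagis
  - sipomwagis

sifomwagis

Estasen: *sebomwages > sepomwages > sefomwages > sifomwagis  (by unconditioned shift, unconditioned shift, vowel merger)
Among the options, 'sifomwagis' alone shows every Estasen change applied in order.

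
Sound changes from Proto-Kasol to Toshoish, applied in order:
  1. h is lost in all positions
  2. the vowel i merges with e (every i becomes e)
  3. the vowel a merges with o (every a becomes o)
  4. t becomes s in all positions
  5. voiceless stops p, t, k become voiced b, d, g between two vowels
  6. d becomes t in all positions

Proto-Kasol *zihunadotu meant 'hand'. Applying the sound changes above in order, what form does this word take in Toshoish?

Toshoish: *zihunadotu
  zihunadotu → ziunadotu   [h-loss]
  ziunadotu → zeunadotu   [vowel merger]
  zeunadotu → zeunodotu   [vowel merger]
  zeunodotu → zeunodosu   [unconditioned shift]
  zeunodosu (rule 5 does not apply)
  zeunodosu → zeunotosu   [unconditioned shift]
  giving Toshoish zeunotosu.

zeunotosu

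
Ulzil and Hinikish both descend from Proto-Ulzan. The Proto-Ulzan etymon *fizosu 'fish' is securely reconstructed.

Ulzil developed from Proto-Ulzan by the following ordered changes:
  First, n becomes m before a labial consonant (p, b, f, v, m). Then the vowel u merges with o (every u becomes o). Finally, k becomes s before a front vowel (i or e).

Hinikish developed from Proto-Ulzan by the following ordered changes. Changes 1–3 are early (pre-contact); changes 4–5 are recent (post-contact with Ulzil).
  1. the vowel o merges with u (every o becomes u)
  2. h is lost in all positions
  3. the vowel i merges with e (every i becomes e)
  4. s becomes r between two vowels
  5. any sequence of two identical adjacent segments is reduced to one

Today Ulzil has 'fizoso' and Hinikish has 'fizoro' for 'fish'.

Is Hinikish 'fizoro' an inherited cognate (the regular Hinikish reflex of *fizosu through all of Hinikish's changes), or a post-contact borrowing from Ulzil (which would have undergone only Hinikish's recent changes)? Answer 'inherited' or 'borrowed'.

If inherited, *fizosu would pass through all of Hinikish's changes:
Hinikish: *fizosu > fizusu > fezusu > fezuru  (by vowel merger, vowel merger, rhotacism)
If borrowed from Ulzil 'fizoso' after the early changes, it would undergo only the recent ones:
  rule 4 (rhotacism): fizoso → fizoro
  rule 5 (degemination): no change (fizoro)
  ⇒ as a loan: fizoro
Hinikish 'fizoro' matches the loan outcome 'fizoro', not the inherited 'fezuru' — it skipped the early Hinikish changes, so it was borrowed from Ulzil.

borrowed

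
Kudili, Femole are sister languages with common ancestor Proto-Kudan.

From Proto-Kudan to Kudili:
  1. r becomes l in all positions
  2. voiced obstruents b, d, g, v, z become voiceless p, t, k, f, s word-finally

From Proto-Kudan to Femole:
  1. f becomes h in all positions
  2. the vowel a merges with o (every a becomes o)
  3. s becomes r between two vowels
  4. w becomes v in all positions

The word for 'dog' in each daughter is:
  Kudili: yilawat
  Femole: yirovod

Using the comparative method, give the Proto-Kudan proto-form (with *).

Position 3: Kudili has l, Femole has r. Taking the neighbouring segments as reconstructed: Kudili l could go back to *l or *r; Femole r could go back to *s or *r — the one source consistent with every daughter is *r.
Position 4: Kudili has a, Femole has o. Kudili preserves a here (none of its changes turn any other segment into a), so the proto-segment is *a.
Position 5: Kudili has w, Femole has v. Kudili preserves w here (none of its changes turn any other segment into w), so the proto-segment is *w.
Continuing position by position gives *yirawad; check it forward:
Kudili: start from *yirawad.
  rule 1 (unconditioned shift): yirawad → yilawad
  rule 2 (final devoicing): yilawad → yilawat
  ⇒ Kudili yilawat
Femole: *yirawad > yirowod > yirovod  (by vowel merger, unconditioned shift)
Only *yirawad yields all of Kudili yilawat, Femole yirovod.

*yirawad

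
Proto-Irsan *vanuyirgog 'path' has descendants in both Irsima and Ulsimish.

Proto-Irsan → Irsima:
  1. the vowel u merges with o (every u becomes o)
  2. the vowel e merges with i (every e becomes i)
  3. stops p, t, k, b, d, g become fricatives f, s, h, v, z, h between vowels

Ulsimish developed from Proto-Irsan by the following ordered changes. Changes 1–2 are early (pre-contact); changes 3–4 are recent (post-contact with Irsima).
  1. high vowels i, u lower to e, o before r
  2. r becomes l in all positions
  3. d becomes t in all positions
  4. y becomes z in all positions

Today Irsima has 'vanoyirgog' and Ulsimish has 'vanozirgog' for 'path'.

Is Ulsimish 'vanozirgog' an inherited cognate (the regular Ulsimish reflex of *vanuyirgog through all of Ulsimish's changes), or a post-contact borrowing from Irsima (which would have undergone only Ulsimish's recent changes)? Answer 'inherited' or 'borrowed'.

If inherited, *vanuyirgog would pass through all of Ulsimish's changes:
Ulsimish: start from *vanuyirgog.
  rule 1 (pre-rhotic lowering): vanuyirgog → vanuyergog
  rule 2 (unconditioned shift): vanuyergog → vanuyelgog
  rule 3: no change — vanuyelgog
  rule 4 (unconditioned shift): vanuyelgog → vanuzelgog
  ⇒ Ulsimish vanuzelgog
If borrowed from Irsima 'vanoyirgog' after the early changes, it would undergo only the recent ones:
  rule 3 (unconditioned shift): no change (vanoyirgog)
  rule 4 (unconditioned shift): vanoyirgog → vanozirgog
  ⇒ as a loan: vanozirgog
Ulsimish 'vanozirgog' matches the loan outcome 'vanozirgog', not the inherited 'vanuzelgog' — it skipped the early Ulsimish changes, so it was borrowed from Irsima.

borrowed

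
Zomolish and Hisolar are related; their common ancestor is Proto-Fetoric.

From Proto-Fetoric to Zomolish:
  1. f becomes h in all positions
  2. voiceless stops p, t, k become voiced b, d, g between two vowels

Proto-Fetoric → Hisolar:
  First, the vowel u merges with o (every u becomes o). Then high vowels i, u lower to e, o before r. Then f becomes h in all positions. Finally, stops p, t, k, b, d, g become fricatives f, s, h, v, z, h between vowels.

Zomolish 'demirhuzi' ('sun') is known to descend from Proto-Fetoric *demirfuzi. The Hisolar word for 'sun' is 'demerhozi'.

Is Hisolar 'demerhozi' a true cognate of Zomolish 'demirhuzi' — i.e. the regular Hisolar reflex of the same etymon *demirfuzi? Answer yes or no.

Derive the expected Hisolar reflex of *demirfuzi:
Hisolar: *demirfuzi > demirfozi > demerfozi > demerhozi  (by vowel merger, pre-rhotic lowering, unconditioned shift)
Hisolar 'demerhozi' matches the regular reflex exactly, so the pair is cognate.

yes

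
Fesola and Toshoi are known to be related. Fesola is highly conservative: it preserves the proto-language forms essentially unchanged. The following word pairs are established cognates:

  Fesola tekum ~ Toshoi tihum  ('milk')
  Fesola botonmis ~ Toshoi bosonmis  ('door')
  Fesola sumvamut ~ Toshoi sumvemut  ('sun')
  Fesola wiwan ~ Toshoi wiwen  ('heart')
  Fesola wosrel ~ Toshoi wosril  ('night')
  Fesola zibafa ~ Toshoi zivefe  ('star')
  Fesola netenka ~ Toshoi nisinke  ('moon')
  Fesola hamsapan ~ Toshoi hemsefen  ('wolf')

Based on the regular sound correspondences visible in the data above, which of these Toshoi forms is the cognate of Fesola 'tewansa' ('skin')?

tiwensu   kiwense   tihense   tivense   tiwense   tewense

tiwense

tekum ~ tihum, wosrel ~ wosril — Fesola e corresponds to Toshoi i after a consonant, before a consonant other than r, m, n, p, b, f, v.
wiwan ~ wiwen, hamsapan ~ hemsefen — Fesola a corresponds to Toshoi e after a consonant, before a nasal.
zibafa ~ zivefe, netenka ~ nisinke — Fesola a corresponds to Toshoi e word-finally.
Applying these to Fesola 'tewansa':
  tewansa → tiwansa   (e→i after a consonant, before a consonant other than r, m, n, p, b, f, v)
  tiwansa → tiwensa   (a→e after a consonant, before a nasal)
  tiwensa → tiwense   (a→e word-finally)
So the Toshoi cognate is 'tiwense'.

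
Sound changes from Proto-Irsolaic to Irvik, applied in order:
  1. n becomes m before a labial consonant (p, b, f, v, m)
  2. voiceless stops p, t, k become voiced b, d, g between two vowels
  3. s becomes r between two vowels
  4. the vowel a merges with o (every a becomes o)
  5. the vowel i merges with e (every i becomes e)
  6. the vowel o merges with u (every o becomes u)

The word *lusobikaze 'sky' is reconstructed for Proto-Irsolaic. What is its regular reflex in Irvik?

Irvik: *lusobikaze
  lusobikaze (rule 1 does not apply)
  lusobikaze → lusobigaze   [intervocalic voicing]
  lusobigaze → lurobigaze   [rhotacism]
  lurobigaze → lurobigoze   [vowel merger]
  lurobigoze → lurobegoze   [vowel merger]
  lurobegoze → lurubeguze   [vowel merger]
  giving Irvik lurubeguze.

lurubeguze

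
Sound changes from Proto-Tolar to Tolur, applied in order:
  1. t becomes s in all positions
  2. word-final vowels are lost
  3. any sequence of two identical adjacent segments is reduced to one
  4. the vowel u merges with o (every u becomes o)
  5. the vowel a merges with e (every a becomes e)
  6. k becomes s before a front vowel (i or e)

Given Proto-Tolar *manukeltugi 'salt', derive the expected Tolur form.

menoselsog

Tolur: start from *manukeltugi.
  rule 1 (unconditioned shift): manukeltugi → manukelsugi
  rule 2 (apocope): manukelsugi → manukelsug
  rule 3: no change — manukelsug
  rule 4 (vowel merger): manukelsug → manokelsog
  rule 5 (vowel merger): manokelsog → menokelsog
  rule 6 (palatalisation): menokelsog → menoselsog
  ⇒ Tolur menoselsog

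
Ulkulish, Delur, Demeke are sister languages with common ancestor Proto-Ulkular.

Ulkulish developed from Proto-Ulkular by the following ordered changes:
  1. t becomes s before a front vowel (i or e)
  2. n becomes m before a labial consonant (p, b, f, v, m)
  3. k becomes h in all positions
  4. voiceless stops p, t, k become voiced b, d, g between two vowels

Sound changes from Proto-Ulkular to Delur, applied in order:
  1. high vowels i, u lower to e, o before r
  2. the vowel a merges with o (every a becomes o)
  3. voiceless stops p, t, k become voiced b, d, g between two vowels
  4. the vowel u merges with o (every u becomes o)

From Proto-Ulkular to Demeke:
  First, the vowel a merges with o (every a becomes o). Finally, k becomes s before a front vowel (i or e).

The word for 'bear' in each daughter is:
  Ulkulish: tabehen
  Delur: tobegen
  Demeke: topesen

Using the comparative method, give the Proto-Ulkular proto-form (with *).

*tapeken

Position 5: Ulkulish has h, Delur has g, Demeke has s. Taking the neighbouring segments as reconstructed: Ulkulish h could go back to *k or *h; Delur g could go back to *k or *g; Demeke s could go back to *k or *s — the one source consistent with every daughter is *k.
Position 2: Ulkulish has a, Delur has o, Demeke has o. Ulkulish preserves a here (none of its changes turn any other segment into a), so the proto-segment is *a.
Position 3: Ulkulish has b, Delur has b, Demeke has p. Demeke preserves p here (none of its changes turn any other segment into p), so the proto-segment is *p.
The remaining positions agree across the daughters. Check the candidate against every language:
Ulkulish: *tapeken
  tapeken (rule 1 does not apply)
  tapeken (rule 2 does not apply)
  tapeken → tapehen   [unconditioned shift]
  tapehen → tabehen   [intervocalic voicing]
  giving Ulkulish tabehen.
Delur: *tapeken
  tapeken (rule 1 does not apply)
  tapeken → topeken   [vowel merger]
  topeken → tobegen   [intervocalic voicing]
  tobegen (rule 4 does not apply)
  giving Delur tobegen.
Demeke: *tapeken
  tapeken → topeken   [vowel merger]
  topeken → topesen   [palatalisation]
  giving Demeke topesen.
Only *tapeken yields all of Ulkulish tabehen, Delur tobegen, Demeke topesen.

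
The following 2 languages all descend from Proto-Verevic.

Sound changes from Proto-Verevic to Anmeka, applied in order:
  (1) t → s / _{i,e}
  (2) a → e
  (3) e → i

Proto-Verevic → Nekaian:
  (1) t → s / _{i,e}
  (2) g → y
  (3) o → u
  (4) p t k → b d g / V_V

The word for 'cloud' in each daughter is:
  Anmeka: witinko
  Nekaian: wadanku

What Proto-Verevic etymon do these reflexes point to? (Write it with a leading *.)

*watanko

Position 7: Anmeka has o, Nekaian has u. Anmeka preserves o here (none of its changes turn any other segment into o), so the proto-segment is *o.
Position 2: Anmeka has i, Nekaian has a. Nekaian preserves a here (none of its changes turn any other segment into a), so the proto-segment is *a.
Position 4: Anmeka has i, Nekaian has a. Nekaian preserves a here (none of its changes turn any other segment into a), so the proto-segment is *a.
Verify the candidate proto-form against each daughter:
Anmeka: start from *watanko.
  rule 1: no change — watanko
  rule 2 (vowel merger): watanko → wetenko
  rule 3 (vowel merger): wetenko → witinko
  ⇒ Anmeka witinko
Nekaian: *watanko
  watanko (rule 1 does not apply)
  watanko (rule 2 does not apply)
  watanko → watanku   [vowel merger]
  watanku → wadanku   [intervocalic voicing]
  giving Nekaian wadanku.
*watanko is the unique common source.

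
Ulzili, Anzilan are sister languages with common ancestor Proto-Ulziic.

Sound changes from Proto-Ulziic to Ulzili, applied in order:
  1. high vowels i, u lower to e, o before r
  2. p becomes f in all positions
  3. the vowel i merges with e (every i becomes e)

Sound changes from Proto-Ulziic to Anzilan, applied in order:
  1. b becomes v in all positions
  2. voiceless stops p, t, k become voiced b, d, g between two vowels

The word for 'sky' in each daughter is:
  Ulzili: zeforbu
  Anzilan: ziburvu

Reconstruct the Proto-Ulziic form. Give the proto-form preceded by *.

*zipurbu

Position 2: Ulzili has e, Anzilan has i. Anzilan preserves i here (none of its changes turn any other segment into i), so the proto-segment is *i.
Position 4: Ulzili has o, Anzilan has u. Anzilan preserves u here (none of its changes turn any other segment into u), so the proto-segment is *u.
Verify the candidate proto-form against each daughter:
Ulzili: *zipurbu > ziporbu > ziforbu > zeforbu  (by pre-rhotic lowering, unconditioned shift, vowel merger)
Anzilan: *zipurbu > zipurvu > ziburvu  (by unconditioned shift, intervocalic voicing)
No other proto-form is consistent with every reflex, so the reconstruction is *zipurbu.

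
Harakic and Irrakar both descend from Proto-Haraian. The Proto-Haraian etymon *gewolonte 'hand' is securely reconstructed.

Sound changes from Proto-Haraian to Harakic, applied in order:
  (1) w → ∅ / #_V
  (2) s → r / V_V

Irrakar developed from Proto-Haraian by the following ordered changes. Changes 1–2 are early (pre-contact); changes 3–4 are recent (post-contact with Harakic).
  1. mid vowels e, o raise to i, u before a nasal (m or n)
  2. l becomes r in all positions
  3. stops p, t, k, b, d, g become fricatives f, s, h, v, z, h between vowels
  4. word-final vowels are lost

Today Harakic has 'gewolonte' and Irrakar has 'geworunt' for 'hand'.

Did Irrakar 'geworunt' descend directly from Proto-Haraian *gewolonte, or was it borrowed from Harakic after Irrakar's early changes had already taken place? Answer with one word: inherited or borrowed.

If inherited, *gewolonte would pass through all of Irrakar's changes:
Irrakar: *gewolonte
  gewolonte → gewolunte   [pre-nasal raising]
  gewolunte → geworunte   [unconditioned shift]
  geworunte (rule 3 does not apply)
  geworunte → geworunt   [apocope]
  giving Irrakar geworunt.
If borrowed from Harakic 'gewolonte' after the early changes, it would undergo only the recent ones:
  rule 3 (intervocalic lenition): no change (gewolonte)
  rule 4 (apocope): gewolonte → gewolont
  ⇒ as a loan: gewolont
Irrakar 'geworunt' matches the inherited outcome exactly, so it is an inherited cognate, not a loan.

inherited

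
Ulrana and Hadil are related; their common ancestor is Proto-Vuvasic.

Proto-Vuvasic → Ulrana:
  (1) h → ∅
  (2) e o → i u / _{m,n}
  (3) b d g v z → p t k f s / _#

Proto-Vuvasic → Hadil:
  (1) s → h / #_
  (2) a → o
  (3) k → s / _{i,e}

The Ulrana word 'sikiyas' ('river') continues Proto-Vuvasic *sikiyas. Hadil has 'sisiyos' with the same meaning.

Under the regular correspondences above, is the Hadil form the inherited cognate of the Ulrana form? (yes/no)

no

Derive the expected Hadil reflex of *sikiyas:
Hadil: start from *sikiyas.
  rule 1 (debuccalisation): sikiyas → hikiyas
  rule 2 (vowel merger): hikiyas → hikiyos
  rule 3 (palatalisation): hikiyos → hisiyos
  ⇒ Hadil hisiyos
The regular Hadil reflex would be 'hisiyos', but the attested form is 'sisiyos'. The correspondence is irregular, so they are not cognates (the Hadil form has a different source).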